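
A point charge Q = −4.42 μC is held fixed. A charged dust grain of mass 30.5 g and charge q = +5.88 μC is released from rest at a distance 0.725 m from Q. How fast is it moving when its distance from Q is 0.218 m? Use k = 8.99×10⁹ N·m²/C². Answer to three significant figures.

7.01 m/s

Only the electrostatic force acts, so mechanical energy is conserved: ½mv² = U₁ − U₂ = kQq(1/r₁ − 1/r₂).
U₁ − U₂ = (8.99×10⁹ N·m²/C²)(-4.42×10⁻⁶ C)(5.88×10⁻⁶ C)(1/0.725 − 1/0.218) = 0.750 J.
v = √(2·0.750/0.0305) = 7.01 m/s.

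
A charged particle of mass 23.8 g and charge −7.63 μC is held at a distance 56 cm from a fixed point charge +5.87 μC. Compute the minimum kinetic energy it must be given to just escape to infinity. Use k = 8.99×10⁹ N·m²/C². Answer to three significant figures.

To just escape, total mechanical energy must reach zero at infinity: ½mv²_min + U = 0, so ½mv²_min = −U = |kQq|/r.
|U| = |kQq|/r = (8.99×10⁹ N·m²/C²)(5.87×10⁻⁶)(7.63×10⁻⁶)/(0.560) = 0.719 J.

0.719 J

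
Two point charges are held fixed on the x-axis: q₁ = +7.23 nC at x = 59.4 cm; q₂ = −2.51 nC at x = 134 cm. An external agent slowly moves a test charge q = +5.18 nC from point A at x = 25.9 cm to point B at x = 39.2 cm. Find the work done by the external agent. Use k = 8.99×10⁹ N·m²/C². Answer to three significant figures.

For quasistatic motion the external work equals the change in potential energy: W_ext = qΔV = q(V_B − V_A).
At A: distances to the source charges are 0.335 m, 1.08 m; V_A = Σ kqᵢ/rᵢ = 173 V.
At B: distances to the source charges are 0.202 m, 0.948 m; V_B = Σ kqᵢ/rᵢ = 298 V.
ΔV = V_B − V_A = 125 V.
W_ext = qΔV = (5.18×10⁻⁹ C)(125 V) = 6.47×10⁻⁷ J.

6.47×10⁻⁷ J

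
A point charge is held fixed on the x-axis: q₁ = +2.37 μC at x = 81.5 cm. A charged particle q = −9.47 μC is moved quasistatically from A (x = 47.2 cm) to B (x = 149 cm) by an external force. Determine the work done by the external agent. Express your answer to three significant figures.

For quasistatic motion the external work equals the change in potential energy: W_ext = qΔV = q(V_B − V_A).
At A: distance to the source charge is 0.343 m; V_A = kq₁/r = 6.21×10⁴ V.
At B: distance to the source charge is 0.675 m; V_B = kq₁/r = 3.16×10⁴ V.
ΔV = V_B − V_A = -3.06×10⁴ V.
W_ext = qΔV = (-9.47×10⁻⁶ C)(-3.06×10⁴ V) = 0.289 J.

0.289 J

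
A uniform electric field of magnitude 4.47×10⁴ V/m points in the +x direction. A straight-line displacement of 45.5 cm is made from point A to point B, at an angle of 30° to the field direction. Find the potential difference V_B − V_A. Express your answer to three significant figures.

Only the component of displacement along E changes the potential: ΔV = −E·d·cosθ.
ΔV = −(4.47×10⁴ V/m)(0.455 m)cos30° = -1.76×10⁴ V.

-1.76×10⁴ V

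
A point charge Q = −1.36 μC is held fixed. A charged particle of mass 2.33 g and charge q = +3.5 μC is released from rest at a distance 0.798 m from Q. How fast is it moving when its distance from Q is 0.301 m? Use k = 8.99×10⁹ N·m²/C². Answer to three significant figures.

8.72 m/s

Only the electrostatic force acts, so mechanical energy is conserved: ½mv² = U₁ − U₂ = kQq(1/r₁ − 1/r₂).
U₁ − U₂ = (8.99×10⁹ N·m²/C²)(-1.36×10⁻⁶ C)(3.50×10⁻⁶ C)(1/0.798 − 1/0.301) = 0.0885 J.
v = √(2·0.0885/2.33×10⁻³) = 8.72 m/s.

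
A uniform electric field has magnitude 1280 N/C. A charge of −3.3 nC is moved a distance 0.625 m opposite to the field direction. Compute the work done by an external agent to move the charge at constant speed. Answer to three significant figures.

-2.64×10⁻⁶ J

The potential change for a displacement 0.625 m opposite to the field direction is ΔV = +Ed = 800 V.
W_ext = qΔV = -2.64×10⁻⁶ J.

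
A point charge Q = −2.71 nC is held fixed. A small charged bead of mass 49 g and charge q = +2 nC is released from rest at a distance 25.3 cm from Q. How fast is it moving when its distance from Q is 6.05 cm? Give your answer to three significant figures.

Only the electrostatic force acts, so mechanical energy is conserved: ½mv² = U₁ − U₂ = kQq(1/r₁ − 1/r₂).
U₁ − U₂ = (8.99×10⁹ N·m²/C²)(-2.71×10⁻⁹ C)(2.00×10⁻⁹ C)(1/0.253 − 1/0.0605) = 6.13×10⁻⁷ J.
v = √(2·6.13×10⁻⁷/0.0490) = 5.00×10⁻³ m/s.

5.00×10⁻³ m/s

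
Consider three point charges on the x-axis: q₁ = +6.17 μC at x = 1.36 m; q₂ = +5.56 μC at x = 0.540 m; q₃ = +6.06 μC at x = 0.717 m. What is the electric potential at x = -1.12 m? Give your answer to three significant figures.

8.21×10⁴ V

The total potential is the scalar sum of each charge's contribution, V = Σ kqᵢ/rᵢ.
Distances from the field point to each charge: r₁ = 2.48 m, r₂ = 1.66 m, r₃ = 1.84 m.
V = k[(6.17×10⁻⁶)/(2.48) + (5.56×10⁻⁶)/(1.66) + (6.06×10⁻⁶)/(1.84)] = 8.21×10⁴ V.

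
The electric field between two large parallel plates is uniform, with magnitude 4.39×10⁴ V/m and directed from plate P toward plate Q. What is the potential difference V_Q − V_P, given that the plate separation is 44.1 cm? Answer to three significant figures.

In a uniform field, potential decreases in the direction of E: ΔV = −E·d for a displacement d parallel to E.
Going from P to Q is a displacement of 44.1 cm along the field, so V_Q − V_P = −Ed = -1.94×10⁴ V.

-1.94×10⁴ V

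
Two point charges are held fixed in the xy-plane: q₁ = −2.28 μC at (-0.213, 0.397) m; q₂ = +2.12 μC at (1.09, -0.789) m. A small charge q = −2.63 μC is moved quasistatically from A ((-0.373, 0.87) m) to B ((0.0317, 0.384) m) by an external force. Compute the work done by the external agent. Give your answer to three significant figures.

0.103 J

For quasistatic motion the external work equals the change in potential energy: W_ext = qΔV = q(V_B − V_A).
At A: distances to the source charges are 0.499 m, 2.21 m; V_A = Σ kqᵢ/rᵢ = -3.24×10⁴ V.
At B: distances to the source charges are 0.245 m, 1.58 m; V_B = Σ kqᵢ/rᵢ = -7.16×10⁴ V.
ΔV = V_B − V_A = -3.91×10⁴ V.
W_ext = qΔV = (-2.63×10⁻⁶ C)(-3.91×10⁴ V) = 0.103 J.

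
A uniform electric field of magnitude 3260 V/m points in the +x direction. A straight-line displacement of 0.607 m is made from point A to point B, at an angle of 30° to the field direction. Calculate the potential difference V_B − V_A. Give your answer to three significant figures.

Only the component of displacement along E changes the potential: ΔV = −E·d·cosθ.
ΔV = −(3260 V/m)(0.607 m)cos30° = -1710 V.

-1710 V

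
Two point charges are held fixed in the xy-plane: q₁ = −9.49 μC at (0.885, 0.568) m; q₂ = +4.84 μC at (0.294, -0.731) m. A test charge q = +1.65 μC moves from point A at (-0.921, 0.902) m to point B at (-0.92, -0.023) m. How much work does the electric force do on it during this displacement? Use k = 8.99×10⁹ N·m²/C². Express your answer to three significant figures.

-0.0183 J

The work done by the electric force is W_field = −ΔU = −q(V_B − V_A) = q(V_A − V_B).
At A: distances to the source charges are 1.84 m, 2.04 m; V_A = Σ kqᵢ/rᵢ = -2.51×10⁴ V.
At B: distances to the source charges are 1.90 m, 1.41 m; V_B = Σ kqᵢ/rᵢ = -1.40×10⁴ V.
ΔV = V_B − V_A = 1.11×10⁴ V.
W_field = −qΔV = −(1.65×10⁻⁶ C)(1.11×10⁴ V) = -0.0183 J.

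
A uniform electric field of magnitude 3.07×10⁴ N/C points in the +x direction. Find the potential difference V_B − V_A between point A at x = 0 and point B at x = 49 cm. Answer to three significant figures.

In a uniform field, potential decreases in the direction of E: V_B − V_A = −E·Δx.
V_B − V_A = −(3.07×10⁴ V/m)(0.490 m) = -1.50×10⁴ V.

-1.50×10⁴ V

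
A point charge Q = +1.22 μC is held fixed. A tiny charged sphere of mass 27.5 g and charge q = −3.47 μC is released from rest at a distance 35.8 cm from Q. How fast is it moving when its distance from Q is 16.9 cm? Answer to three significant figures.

2.94 m/s

Only the electrostatic force acts, so mechanical energy is conserved: ½mv² = U₁ − U₂ = kQq(1/r₁ − 1/r₂).
U₁ − U₂ = (8.99×10⁹ N·m²/C²)(1.22×10⁻⁶ C)(-3.47×10⁻⁶ C)(1/0.358 − 1/0.169) = 0.119 J.
v = √(2·0.119/0.0275) = 2.94 m/s.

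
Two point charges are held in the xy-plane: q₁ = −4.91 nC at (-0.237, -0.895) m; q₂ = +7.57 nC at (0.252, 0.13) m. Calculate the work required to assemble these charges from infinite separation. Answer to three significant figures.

-2.94×10⁻⁷ J

The assembly work is the sum of pairwise potential energies, U = Σ_{i<j} kqᵢqⱼ/rᵢⱼ.
Pair separations: r₁₂ = 1.14 m.
U = (-2.94×10⁻⁷) = -2.94×10⁻⁷ J.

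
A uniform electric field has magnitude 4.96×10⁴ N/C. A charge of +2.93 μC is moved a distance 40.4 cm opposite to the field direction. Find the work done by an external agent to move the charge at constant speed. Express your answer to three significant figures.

0.0587 J

The potential change for a displacement 40.4 cm opposite to the field direction is ΔV = +Ed = 2.00×10⁴ V.
W_ext = qΔV = 0.0587 J.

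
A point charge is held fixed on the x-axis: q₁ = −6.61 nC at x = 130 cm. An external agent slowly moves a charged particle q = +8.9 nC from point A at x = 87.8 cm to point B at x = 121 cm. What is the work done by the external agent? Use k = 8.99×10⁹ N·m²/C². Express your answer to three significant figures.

-4.62×10⁻⁶ J

For quasistatic motion the external work equals the change in potential energy: W_ext = qΔV = q(V_B − V_A).
At A: distance to the source charge is 0.422 m; V_A = kq₁/r = -141 V.
At B: distance to the source charge is 0.0900 m; V_B = kq₁/r = -660 V.
ΔV = V_B − V_A = -519 V.
W_ext = qΔV = (8.90×10⁻⁹ C)(-519 V) = -4.62×10⁻⁶ J.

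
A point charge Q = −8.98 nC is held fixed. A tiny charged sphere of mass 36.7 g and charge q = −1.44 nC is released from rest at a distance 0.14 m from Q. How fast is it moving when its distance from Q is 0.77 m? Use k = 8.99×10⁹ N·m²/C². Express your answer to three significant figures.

Only the electrostatic force acts, so mechanical energy is conserved: ½mv² = U₁ − U₂ = kQq(1/r₁ − 1/r₂).
U₁ − U₂ = (8.99×10⁹ N·m²/C²)(-8.98×10⁻⁹ C)(-1.44×10⁻⁹ C)(1/0.140 − 1/0.770) = 6.79×10⁻⁷ J.
v = √(2·6.79×10⁻⁷/0.0367) = 6.08×10⁻³ m/s.

6.08×10⁻³ m/s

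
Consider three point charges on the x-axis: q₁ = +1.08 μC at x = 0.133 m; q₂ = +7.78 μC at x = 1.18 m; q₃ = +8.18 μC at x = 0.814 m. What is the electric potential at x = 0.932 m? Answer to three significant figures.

9.17×10⁵ V

Electric potential is a scalar, so the contributions from each charge add algebraically: V = Σ kqᵢ/rᵢ.
Distances from the field point to each charge: r₁ = 0.799 m, r₂ = 0.248 m, r₃ = 0.118 m.
V = k[(1.08×10⁻⁶)/(0.799) + (7.78×10⁻⁶)/(0.248) + (8.18×10⁻⁶)/(0.118)] = 9.17×10⁵ V.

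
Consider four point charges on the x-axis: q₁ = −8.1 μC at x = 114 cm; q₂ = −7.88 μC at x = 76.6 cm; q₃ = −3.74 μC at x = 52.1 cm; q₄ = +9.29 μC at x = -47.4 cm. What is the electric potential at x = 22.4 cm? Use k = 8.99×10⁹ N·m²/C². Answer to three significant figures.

-2.04×10⁵ V

Electric potential is a scalar, so the contributions from each charge add algebraically: V = Σ kqᵢ/rᵢ.
Distances from the field point to each charge: r₁ = 0.916 m, r₂ = 0.542 m, r₃ = 0.297 m, r₄ = 0.698 m.
V = k[(-8.10×10⁻⁶)/(0.916) + (-7.88×10⁻⁶)/(0.542) + (-3.74×10⁻⁶)/(0.297) + (9.29×10⁻⁶)/(0.698)] = -2.04×10⁵ V.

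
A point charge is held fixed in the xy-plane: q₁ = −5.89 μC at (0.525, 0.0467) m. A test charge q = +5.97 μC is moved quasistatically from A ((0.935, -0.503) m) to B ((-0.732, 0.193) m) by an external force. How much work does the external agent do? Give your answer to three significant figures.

0.211 J

For quasistatic motion the external work equals the change in potential energy: W_ext = qΔV = q(V_B − V_A).
At A: distance to the source charge is 0.686 m; V_A = kq₁/r = -7.72×10⁴ V.
At B: distance to the source charge is 1.27 m; V_B = kq₁/r = -4.18×10⁴ V.
ΔV = V_B − V_A = 3.54×10⁴ V.
W_ext = qΔV = (5.97×10⁻⁶ C)(3.54×10⁴ V) = 0.211 J.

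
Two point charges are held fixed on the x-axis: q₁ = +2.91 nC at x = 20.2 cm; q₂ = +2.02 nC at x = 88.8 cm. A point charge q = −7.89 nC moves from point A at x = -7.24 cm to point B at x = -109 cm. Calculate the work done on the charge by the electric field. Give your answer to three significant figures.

-6.69×10⁻⁷ J

The work done by the electric force is W_field = −ΔU = −q(V_B − V_A) = q(V_A − V_B).
At A: distances to the source charges are 0.274 m, 0.960 m; V_A = Σ kqᵢ/rᵢ = 114 V.
At B: distances to the source charges are 1.29 m, 1.98 m; V_B = Σ kqᵢ/rᵢ = 29.4 V.
ΔV = V_B − V_A = -84.8 V.
W_field = −qΔV = −(-7.89×10⁻⁹ C)(-84.8 V) = -6.69×10⁻⁷ J.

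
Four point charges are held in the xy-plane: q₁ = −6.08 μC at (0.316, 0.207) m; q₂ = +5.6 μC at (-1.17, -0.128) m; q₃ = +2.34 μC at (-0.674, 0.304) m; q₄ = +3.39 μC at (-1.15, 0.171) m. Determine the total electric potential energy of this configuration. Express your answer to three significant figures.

0.437 J

The work to assemble the configuration equals its total potential energy, U = Σ kqᵢqⱼ/rᵢⱼ over all pairs.
Pair separations: r₁₂ = 1.52 m, r₁₃ = 0.995 m, r₁₄ = 1.47 m, r₂₃ = 0.658 m, r₂₄ = 0.300 m, r₃₄ = 0.494 m.
Summing all 6 pair terms gives U = 0.437 J.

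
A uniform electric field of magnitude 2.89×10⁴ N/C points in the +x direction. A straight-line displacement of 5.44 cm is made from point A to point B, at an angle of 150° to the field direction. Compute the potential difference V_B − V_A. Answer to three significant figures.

Only the component of displacement along E changes the potential: ΔV = −E·d·cosθ.
ΔV = −(2.89×10⁴ V/m)(0.0544 m)cos150° = 1360 V.

1360 V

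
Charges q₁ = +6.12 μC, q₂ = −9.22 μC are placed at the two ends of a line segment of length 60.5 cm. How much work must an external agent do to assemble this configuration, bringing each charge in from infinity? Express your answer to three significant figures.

-0.838 J

The work to assemble the configuration equals its total potential energy, U = Σ kqᵢqⱼ/rᵢⱼ over all pairs.
The separation is r = 0.605 m.
U = (-0.838) = -0.838 J.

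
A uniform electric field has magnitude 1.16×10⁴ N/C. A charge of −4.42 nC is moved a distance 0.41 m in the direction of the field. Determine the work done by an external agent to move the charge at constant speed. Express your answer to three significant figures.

2.10×10⁻⁵ J

The potential change for a displacement 0.41 m in the direction of the field is ΔV = −Ed = -4760 V.
W_ext = qΔV = 2.10×10⁻⁵ J.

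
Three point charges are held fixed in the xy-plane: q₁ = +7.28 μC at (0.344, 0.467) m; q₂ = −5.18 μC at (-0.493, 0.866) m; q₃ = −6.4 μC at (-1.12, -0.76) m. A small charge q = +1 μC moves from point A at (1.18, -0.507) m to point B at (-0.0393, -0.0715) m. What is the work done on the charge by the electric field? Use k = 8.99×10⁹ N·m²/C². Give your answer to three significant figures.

The work done by the electric force is W_field = −ΔU = −q(V_B − V_A) = q(V_A − V_B).
At A: distances to the source charges are 1.28 m, 2.16 m, 2.31 m; V_A = Σ kqᵢ/rᵢ = 4610 V.
At B: distances to the source charges are 0.661 m, 1.04 m, 1.28 m; V_B = Σ kqᵢ/rᵢ = 9400 V.
ΔV = V_B − V_A = 4800 V.
W_field = −qΔV = −(1.00×10⁻⁶ C)(4800 V) = -4.80×10⁻³ J.

-4.80×10⁻³ J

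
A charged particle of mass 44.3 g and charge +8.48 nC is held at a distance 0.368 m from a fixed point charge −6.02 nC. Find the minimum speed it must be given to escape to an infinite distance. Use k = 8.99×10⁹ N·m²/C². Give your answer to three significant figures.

To just escape, total mechanical energy must reach zero at infinity: ½mv²_min + U = 0, so ½mv²_min = −U = |kQq|/r.
|U| = |kQq|/r = (8.99×10⁹ N·m²/C²)(6.02×10⁻⁹)(8.48×10⁻⁹)/(0.368) = 1.25×10⁻⁶ J.
v_min = √(2|U|/m) = √(2·1.25×10⁻⁶/0.0443) = 7.50×10⁻³ m/s.

7.50×10⁻³ m/s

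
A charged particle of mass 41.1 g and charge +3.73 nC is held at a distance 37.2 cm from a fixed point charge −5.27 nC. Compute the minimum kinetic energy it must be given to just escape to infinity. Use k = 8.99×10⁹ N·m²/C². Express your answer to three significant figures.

To just escape, total mechanical energy must reach zero at infinity: ½mv²_min + U = 0, so ½mv²_min = −U = |kQq|/r.
|U| = |kQq|/r = (8.99×10⁹ N·m²/C²)(5.27×10⁻⁹)(3.73×10⁻⁹)/(0.372) = 4.75×10⁻⁷ J.

4.75×10⁻⁷ J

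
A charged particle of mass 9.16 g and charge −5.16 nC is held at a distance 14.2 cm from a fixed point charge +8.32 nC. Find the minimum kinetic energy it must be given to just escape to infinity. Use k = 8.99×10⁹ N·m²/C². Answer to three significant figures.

To just escape, total mechanical energy must reach zero at infinity: ½mv²_min + U = 0, so ½mv²_min = −U = |kQq|/r.
|U| = |kQq|/r = (8.99×10⁹ N·m²/C²)(8.32×10⁻⁹)(5.16×10⁻⁹)/(0.142) = 2.72×10⁻⁶ J.

2.72×10⁻⁶ J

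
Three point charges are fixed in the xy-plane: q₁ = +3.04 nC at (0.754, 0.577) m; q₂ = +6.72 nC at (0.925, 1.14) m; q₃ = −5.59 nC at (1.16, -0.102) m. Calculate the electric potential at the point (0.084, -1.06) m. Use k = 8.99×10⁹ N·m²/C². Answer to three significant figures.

Electric potential is a scalar, so the contributions from each charge add algebraically: V = Σ kqᵢ/rᵢ.
Distances from the field point to each charge: r₁ = 1.77 m, r₂ = 2.36 m, r₃ = 1.44 m.
V = k[(3.04×10⁻⁹)/(1.77) + (6.72×10⁻⁹)/(2.36) + (-5.59×10⁻⁹)/(1.44)] = 6.22 V.

6.22 V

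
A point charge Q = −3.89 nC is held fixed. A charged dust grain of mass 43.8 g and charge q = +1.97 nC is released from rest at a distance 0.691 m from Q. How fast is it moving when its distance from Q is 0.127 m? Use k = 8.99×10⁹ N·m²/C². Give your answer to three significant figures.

4.50×10⁻³ m/s

Only the electrostatic force acts, so mechanical energy is conserved: ½mv² = U₁ − U₂ = kQq(1/r₁ − 1/r₂).
U₁ − U₂ = (8.99×10⁹ N·m²/C²)(-3.89×10⁻⁹ C)(1.97×10⁻⁹ C)(1/0.691 − 1/0.127) = 4.43×10⁻⁷ J.
v = √(2·4.43×10⁻⁷/0.0438) = 4.50×10⁻³ m/s.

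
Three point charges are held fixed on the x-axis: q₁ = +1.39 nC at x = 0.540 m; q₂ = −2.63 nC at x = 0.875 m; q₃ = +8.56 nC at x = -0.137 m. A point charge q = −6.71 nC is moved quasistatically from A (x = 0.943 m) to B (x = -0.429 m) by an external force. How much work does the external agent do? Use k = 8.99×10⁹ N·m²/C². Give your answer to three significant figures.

For quasistatic motion the external work equals the change in potential energy: W_ext = qΔV = q(V_B − V_A).
At A: distances to the source charges are 0.403 m, 0.0680 m, 1.08 m; V_A = Σ kqᵢ/rᵢ = -245 V.
At B: distances to the source charges are 0.969 m, 1.30 m, 0.292 m; V_B = Σ kqᵢ/rᵢ = 258 V.
ΔV = V_B − V_A = 504 V.
W_ext = qΔV = (-6.71×10⁻⁹ C)(504 V) = -3.38×10⁻⁶ J.

-3.38×10⁻⁶ J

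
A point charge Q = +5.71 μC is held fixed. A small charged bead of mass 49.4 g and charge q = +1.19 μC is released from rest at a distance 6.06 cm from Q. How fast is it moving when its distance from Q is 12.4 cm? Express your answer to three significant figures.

4.57 m/s

Only the electrostatic force acts, so mechanical energy is conserved: ½mv² = U₁ − U₂ = kQq(1/r₁ − 1/r₂).
U₁ − U₂ = (8.99×10⁹ N·m²/C²)(5.71×10⁻⁶ C)(1.19×10⁻⁶ C)(1/0.0606 − 1/0.124) = 0.515 J.
v = √(2·0.515/0.0494) = 4.57 m/s.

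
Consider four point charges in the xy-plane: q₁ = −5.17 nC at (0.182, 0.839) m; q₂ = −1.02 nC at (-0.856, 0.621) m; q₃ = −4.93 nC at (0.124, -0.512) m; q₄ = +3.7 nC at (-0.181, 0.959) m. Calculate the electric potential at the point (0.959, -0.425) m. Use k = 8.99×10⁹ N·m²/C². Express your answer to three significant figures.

The total potential is the scalar sum of each charge's contribution, V = Σ kqᵢ/rᵢ.
Distances from the field point to each charge: r₁ = 1.48 m, r₂ = 2.09 m, r₃ = 0.840 m, r₄ = 1.79 m.
V = k[(-5.17×10⁻⁹)/(1.48) + (-1.02×10⁻⁹)/(2.09) + (-4.93×10⁻⁹)/(0.840) + (3.70×10⁻⁹)/(1.79)] = -69.9 V.

-69.9 V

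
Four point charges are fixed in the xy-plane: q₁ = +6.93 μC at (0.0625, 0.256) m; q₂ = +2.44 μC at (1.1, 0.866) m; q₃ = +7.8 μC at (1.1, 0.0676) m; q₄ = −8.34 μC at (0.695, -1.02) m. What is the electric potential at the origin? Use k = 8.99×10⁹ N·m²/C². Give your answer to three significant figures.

2.55×10⁵ V

The total potential is the scalar sum of each charge's contribution, V = Σ kqᵢ/rᵢ.
Distances from the field point to each charge: r₁ = 0.264 m, r₂ = 1.40 m, r₃ = 1.10 m, r₄ = 1.23 m.
V = k[(6.93×10⁻⁶)/(0.264) + (2.44×10⁻⁶)/(1.40) + (7.80×10⁻⁶)/(1.10) + (-8.34×10⁻⁶)/(1.23)] = 2.55×10⁵ V.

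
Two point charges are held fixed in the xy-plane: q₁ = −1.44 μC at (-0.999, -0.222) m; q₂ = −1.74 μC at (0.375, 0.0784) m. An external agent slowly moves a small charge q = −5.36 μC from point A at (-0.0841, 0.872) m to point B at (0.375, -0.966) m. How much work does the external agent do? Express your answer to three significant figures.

-0.0154 J

For quasistatic motion the external work equals the change in potential energy: W_ext = qΔV = q(V_B − V_A).
At A: distances to the source charges are 1.43 m, 0.917 m; V_A = Σ kqᵢ/rᵢ = -2.61×10⁴ V.
At B: distances to the source charges are 1.56 m, 1.04 m; V_B = Σ kqᵢ/rᵢ = -2.33×10⁴ V.
ΔV = V_B − V_A = 2880 V.
W_ext = qΔV = (-5.36×10⁻⁶ C)(2880 V) = -0.0154 J.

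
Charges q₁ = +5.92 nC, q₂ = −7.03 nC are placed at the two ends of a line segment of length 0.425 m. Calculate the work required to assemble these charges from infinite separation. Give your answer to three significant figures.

The assembly work is the sum of pairwise potential energies, U = Σ_{i<j} kqᵢqⱼ/rᵢⱼ.
The separation is r = 0.425 m.
U = (-8.80×10⁻⁷) = -8.80×10⁻⁷ J.

-8.80×10⁻⁷ J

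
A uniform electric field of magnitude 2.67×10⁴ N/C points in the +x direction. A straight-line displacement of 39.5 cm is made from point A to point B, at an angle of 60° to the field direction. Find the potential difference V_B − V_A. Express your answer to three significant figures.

Only the component of displacement along E changes the potential: ΔV = −E·d·cosθ.
ΔV = −(2.67×10⁴ V/m)(0.395 m)cos60° = -5270 V.

-5270 V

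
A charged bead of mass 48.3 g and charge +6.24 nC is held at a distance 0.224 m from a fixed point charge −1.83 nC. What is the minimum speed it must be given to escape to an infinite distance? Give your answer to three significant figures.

4.36×10⁻³ m/s

To just escape, total mechanical energy must reach zero at infinity: ½mv²_min + U = 0, so ½mv²_min = −U = |kQq|/r.
|U| = |kQq|/r = (8.99×10⁹ N·m²/C²)(1.83×10⁻⁹)(6.24×10⁻⁹)/(0.224) = 4.58×10⁻⁷ J.
v_min = √(2|U|/m) = √(2·4.58×10⁻⁷/0.0483) = 4.36×10⁻³ m/s.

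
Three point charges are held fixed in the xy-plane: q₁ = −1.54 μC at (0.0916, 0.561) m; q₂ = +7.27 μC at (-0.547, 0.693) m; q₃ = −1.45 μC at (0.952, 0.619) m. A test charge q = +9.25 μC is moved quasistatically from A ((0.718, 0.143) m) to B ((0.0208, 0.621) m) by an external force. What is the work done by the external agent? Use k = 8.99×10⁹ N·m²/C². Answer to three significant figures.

-0.494 J

For quasistatic motion the external work equals the change in potential energy: W_ext = qΔV = q(V_B − V_A).
At A: distances to the source charges are 0.753 m, 1.38 m, 0.530 m; V_A = Σ kqᵢ/rᵢ = 4420 V.
At B: distances to the source charges are 0.0928 m, 0.572 m, 0.931 m; V_B = Σ kqᵢ/rᵢ = -4.90×10⁴ V.
ΔV = V_B − V_A = -5.34×10⁴ V.
W_ext = qΔV = (9.25×10⁻⁶ C)(-5.34×10⁴ V) = -0.494 J.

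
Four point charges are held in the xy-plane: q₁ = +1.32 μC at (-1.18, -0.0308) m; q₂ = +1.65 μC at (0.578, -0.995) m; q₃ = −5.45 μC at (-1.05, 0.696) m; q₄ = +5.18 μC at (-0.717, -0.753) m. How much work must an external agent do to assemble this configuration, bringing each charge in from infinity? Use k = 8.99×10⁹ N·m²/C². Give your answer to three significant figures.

-0.153 J

The work to assemble the configuration equals its total potential energy, U = Σ kqᵢqⱼ/rᵢⱼ over all pairs.
Pair separations: r₁₂ = 2.01 m, r₁₃ = 0.738 m, r₁₄ = 0.858 m, r₂₃ = 2.35 m, r₂₄ = 1.32 m, r₃₄ = 1.49 m.
Summing all 6 pair terms gives U = -0.153 J.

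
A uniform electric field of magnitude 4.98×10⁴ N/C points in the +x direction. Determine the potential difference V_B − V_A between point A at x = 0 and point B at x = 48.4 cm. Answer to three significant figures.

In a uniform field, potential decreases in the direction of E: V_B − V_A = −E·Δx.
V_B − V_A = −(4.98×10⁴ V/m)(0.484 m) = -2.41×10⁴ V.

-2.41×10⁴ V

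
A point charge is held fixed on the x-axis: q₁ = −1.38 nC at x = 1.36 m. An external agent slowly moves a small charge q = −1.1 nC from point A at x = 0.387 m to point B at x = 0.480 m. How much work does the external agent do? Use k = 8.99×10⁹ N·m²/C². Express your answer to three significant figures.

1.48×10⁻⁹ J

For quasistatic motion the external work equals the change in potential energy: W_ext = qΔV = q(V_B − V_A).
At A: distance to the source charge is 0.973 m; V_A = kq₁/r = -12.8 V.
At B: distance to the source charge is 0.880 m; V_B = kq₁/r = -14.1 V.
ΔV = V_B − V_A = -1.35 V.
W_ext = qΔV = (-1.10×10⁻⁹ C)(-1.35 V) = 1.48×10⁻⁹ J.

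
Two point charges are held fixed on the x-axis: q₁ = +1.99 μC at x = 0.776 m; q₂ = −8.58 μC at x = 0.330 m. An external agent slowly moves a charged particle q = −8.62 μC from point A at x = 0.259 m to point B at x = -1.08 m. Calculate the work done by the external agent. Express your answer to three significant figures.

For quasistatic motion the external work equals the change in potential energy: W_ext = qΔV = q(V_B − V_A).
At A: distances to the source charges are 0.517 m, 0.0710 m; V_A = Σ kqᵢ/rᵢ = -1.05×10⁶ V.
At B: distances to the source charges are 1.86 m, 1.41 m; V_B = Σ kqᵢ/rᵢ = -4.51×10⁴ V.
ΔV = V_B − V_A = 1.01×10⁶ V.
W_ext = qΔV = (-8.62×10⁻⁶ C)(1.01×10⁶ V) = -8.68 J.

-8.68 J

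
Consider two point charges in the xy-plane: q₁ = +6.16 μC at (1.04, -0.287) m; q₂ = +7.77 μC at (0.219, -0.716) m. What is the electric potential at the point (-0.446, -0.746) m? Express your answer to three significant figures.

The total potential is the scalar sum of each charge's contribution, V = Σ kqᵢ/rᵢ.
Distances from the field point to each charge: r₁ = 1.56 m, r₂ = 0.666 m.
V = k[(6.16×10⁻⁶)/(1.56) + (7.77×10⁻⁶)/(0.666)] = 1.41×10⁵ V.

1.41×10⁵ V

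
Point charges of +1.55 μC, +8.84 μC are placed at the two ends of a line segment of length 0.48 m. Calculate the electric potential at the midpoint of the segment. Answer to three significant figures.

3.89×10⁵ V

The total potential is the scalar sum of each charge's contribution, V = Σ kqᵢ/rᵢ.
Each charge is 0.240 m from the midpoint.
V = k[(1.55×10⁻⁶)/(0.240) + (8.84×10⁻⁶)/(0.240)] = 3.89×10⁵ V.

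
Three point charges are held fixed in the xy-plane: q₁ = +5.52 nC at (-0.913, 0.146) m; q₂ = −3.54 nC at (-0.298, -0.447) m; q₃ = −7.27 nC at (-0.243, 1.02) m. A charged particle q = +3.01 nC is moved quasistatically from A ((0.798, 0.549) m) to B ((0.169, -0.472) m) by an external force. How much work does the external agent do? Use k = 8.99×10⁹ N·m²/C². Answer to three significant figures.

For quasistatic motion the external work equals the change in potential energy: W_ext = qΔV = q(V_B − V_A).
At A: distances to the source charges are 1.76 m, 1.48 m, 1.14 m; V_A = Σ kqᵢ/rᵢ = -50.5 V.
At B: distances to the source charges are 1.25 m, 0.468 m, 1.55 m; V_B = Σ kqᵢ/rᵢ = -70.4 V.
ΔV = V_B − V_A = -20.0 V.
W_ext = qΔV = (3.01×10⁻⁹ C)(-20.0 V) = -6.02×10⁻⁸ J.

-6.02×10⁻⁸ J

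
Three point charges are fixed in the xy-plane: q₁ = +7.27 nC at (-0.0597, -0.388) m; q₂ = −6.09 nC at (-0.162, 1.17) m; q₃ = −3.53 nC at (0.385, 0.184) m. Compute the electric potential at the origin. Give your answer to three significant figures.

The total potential is the scalar sum of each charge's contribution, V = Σ kqᵢ/rᵢ.
Distances from the field point to each charge: r₁ = 0.393 m, r₂ = 1.18 m, r₃ = 0.427 m.
V = k[(7.27×10⁻⁹)/(0.393) + (-6.09×10⁻⁹)/(1.18) + (-3.53×10⁻⁹)/(0.427)] = 45.8 V.

45.8 V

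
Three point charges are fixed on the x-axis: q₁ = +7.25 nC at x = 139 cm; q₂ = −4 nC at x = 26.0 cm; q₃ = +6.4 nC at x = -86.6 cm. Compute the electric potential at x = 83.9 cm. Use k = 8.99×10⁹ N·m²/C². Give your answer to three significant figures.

Electric potential is a scalar, so the contributions from each charge add algebraically: V = Σ kqᵢ/rᵢ.
Distances from the field point to each charge: r₁ = 0.551 m, r₂ = 0.579 m, r₃ = 1.71 m.
V = k[(7.25×10⁻⁹)/(0.551) + (-4.00×10⁻⁹)/(0.579) + (6.40×10⁻⁹)/(1.71)] = 89.9 V.

89.9 V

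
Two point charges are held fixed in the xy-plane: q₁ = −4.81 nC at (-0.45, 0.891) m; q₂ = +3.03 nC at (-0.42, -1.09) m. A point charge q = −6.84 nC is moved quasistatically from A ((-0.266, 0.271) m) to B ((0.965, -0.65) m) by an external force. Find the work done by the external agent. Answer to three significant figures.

-3.08×10⁻⁷ J

For quasistatic motion the external work equals the change in potential energy: W_ext = qΔV = q(V_B − V_A).
At A: distances to the source charges are 0.647 m, 1.37 m; V_A = Σ kqᵢ/rᵢ = -47.0 V.
At B: distances to the source charges are 2.09 m, 1.45 m; V_B = Σ kqᵢ/rᵢ = -1.92 V.
ΔV = V_B − V_A = 45.1 V.
W_ext = qΔV = (-6.84×10⁻⁹ C)(45.1 V) = -3.08×10⁻⁷ J.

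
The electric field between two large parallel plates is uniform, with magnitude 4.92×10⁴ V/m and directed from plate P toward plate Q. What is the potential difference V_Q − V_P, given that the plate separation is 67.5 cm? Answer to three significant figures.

-3.32×10⁴ V

In a uniform field, potential decreases in the direction of E: ΔV = −E·d for a displacement d parallel to E.
Going from P to Q is a displacement of 67.5 cm along the field, so V_Q − V_P = −Ed = -3.32×10⁴ V.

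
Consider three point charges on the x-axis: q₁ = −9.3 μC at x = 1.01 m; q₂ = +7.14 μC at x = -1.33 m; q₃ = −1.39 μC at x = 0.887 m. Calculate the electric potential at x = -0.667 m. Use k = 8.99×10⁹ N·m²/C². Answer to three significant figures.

3.89×10⁴ V

The total potential is the scalar sum of each charge's contribution, V = Σ kqᵢ/rᵢ.
Distances from the field point to each charge: r₁ = 1.68 m, r₂ = 0.663 m, r₃ = 1.55 m.
V = k[(-9.30×10⁻⁶)/(1.68) + (7.14×10⁻⁶)/(0.663) + (-1.39×10⁻⁶)/(1.55)] = 3.89×10⁴ V.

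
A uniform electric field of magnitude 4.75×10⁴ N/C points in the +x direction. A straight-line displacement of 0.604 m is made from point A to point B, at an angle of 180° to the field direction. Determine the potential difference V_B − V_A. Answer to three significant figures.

Only the component of displacement along E changes the potential: ΔV = −E·d·cosθ.
ΔV = −(4.75×10⁴ V/m)(0.604 m)cos180° = 2.87×10⁴ V.

2.87×10⁴ V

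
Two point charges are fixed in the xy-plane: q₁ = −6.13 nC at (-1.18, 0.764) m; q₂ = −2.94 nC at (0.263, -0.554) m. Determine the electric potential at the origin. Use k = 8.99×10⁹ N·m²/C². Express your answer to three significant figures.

-82.3 V

Electric potential is a scalar, so the contributions from each charge add algebraically: V = Σ kqᵢ/rᵢ.
Distances from the field point to each charge: r₁ = 1.41 m, r₂ = 0.613 m.
V = k[(-6.13×10⁻⁹)/(1.41) + (-2.94×10⁻⁹)/(0.613)] = -82.3 V.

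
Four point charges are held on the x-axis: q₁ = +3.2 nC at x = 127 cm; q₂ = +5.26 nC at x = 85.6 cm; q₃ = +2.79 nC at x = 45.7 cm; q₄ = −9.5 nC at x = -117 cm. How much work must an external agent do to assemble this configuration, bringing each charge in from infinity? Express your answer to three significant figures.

The assembly work is the sum of pairwise potential energies, U = Σ_{i<j} kqᵢqⱼ/rᵢⱼ.
Pair separations: r₁₂ = 0.414 m, r₁₃ = 0.813 m, r₁₄ = 2.44 m, r₂₃ = 0.399 m, r₂₄ = 2.03 m, r₃₄ = 1.63 m.
Summing all 6 pair terms gives U = 3.15×10⁻⁷ J.

3.15×10⁻⁷ J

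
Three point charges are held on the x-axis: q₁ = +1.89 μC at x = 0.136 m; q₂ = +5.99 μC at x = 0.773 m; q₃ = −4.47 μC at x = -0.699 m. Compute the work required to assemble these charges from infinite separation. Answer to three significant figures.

The work to assemble the configuration equals its total potential energy, U = Σ kqᵢqⱼ/rᵢⱼ over all pairs.
Pair separations: r₁₂ = 0.637 m, r₁₃ = 0.835 m, r₂₃ = 1.47 m.
U = (0.160) + (-0.0910) + (-0.164) = -0.0947 J.

-0.0947 J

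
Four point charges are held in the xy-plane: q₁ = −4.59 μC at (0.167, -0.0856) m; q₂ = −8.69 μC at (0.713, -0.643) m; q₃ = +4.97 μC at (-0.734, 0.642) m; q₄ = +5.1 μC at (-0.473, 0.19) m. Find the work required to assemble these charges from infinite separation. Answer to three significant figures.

The work to assemble the configuration equals its total potential energy, U = Σ kqᵢqⱼ/rᵢⱼ over all pairs.
Pair separations: r₁₂ = 0.780 m, r₁₃ = 1.16 m, r₁₄ = 0.697 m, r₂₃ = 1.94 m, r₂₄ = 1.45 m, r₃₄ = 0.522 m.
Summing all 6 pair terms gives U = -0.0585 J.

-0.0585 J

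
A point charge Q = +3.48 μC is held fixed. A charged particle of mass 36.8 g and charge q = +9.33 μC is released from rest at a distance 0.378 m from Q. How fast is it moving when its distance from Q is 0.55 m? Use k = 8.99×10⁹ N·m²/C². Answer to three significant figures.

Only the electrostatic force acts, so mechanical energy is conserved: ½mv² = U₁ − U₂ = kQq(1/r₁ − 1/r₂).
U₁ − U₂ = (8.99×10⁹ N·m²/C²)(3.48×10⁻⁶ C)(9.33×10⁻⁶ C)(1/0.378 − 1/0.550) = 0.241 J.
v = √(2·0.241/0.0368) = 3.62 m/s.

3.62 m/s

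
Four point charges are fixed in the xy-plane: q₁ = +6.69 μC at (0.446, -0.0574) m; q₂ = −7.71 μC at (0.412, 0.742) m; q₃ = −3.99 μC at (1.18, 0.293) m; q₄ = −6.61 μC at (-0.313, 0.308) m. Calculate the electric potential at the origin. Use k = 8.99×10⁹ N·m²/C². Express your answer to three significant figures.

Electric potential is a scalar, so the contributions from each charge add algebraically: V = Σ kqᵢ/rᵢ.
Distances from the field point to each charge: r₁ = 0.450 m, r₂ = 0.849 m, r₃ = 1.22 m, r₄ = 0.439 m.
V = k[(6.69×10⁻⁶)/(0.450) + (-7.71×10⁻⁶)/(0.849) + (-3.99×10⁻⁶)/(1.22) + (-6.61×10⁻⁶)/(0.439)] = -1.13×10⁵ V.

-1.13×10⁵ V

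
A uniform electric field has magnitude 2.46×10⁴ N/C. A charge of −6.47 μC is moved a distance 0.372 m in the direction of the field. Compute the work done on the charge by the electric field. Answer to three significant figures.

-0.0592 J

The potential change for a displacement 0.372 m in the direction of the field is ΔV = −Ed = -9150 V.
W_field = −qΔV = -0.0592 J.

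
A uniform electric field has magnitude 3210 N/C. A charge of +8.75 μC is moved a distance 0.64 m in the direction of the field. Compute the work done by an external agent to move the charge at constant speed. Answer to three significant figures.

-0.0180 J

The potential change for a displacement 0.64 m in the direction of the field is ΔV = −Ed = -2050 V.
W_ext = qΔV = -0.0180 J.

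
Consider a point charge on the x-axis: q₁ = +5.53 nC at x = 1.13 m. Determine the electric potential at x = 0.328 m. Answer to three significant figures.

62.0 V

The total potential is the scalar sum of each charge's contribution, V = Σ kqᵢ/rᵢ.
V = k[(5.53×10⁻⁹)/(0.802)] = 62.0 V.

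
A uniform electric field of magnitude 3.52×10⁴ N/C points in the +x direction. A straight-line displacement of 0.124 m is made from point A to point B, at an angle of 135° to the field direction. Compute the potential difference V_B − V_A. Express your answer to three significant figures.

Only the component of displacement along E changes the potential: ΔV = −E·d·cosθ.
ΔV = −(3.52×10⁴ V/m)(0.124 m)cos135° = 3090 V.

3090 V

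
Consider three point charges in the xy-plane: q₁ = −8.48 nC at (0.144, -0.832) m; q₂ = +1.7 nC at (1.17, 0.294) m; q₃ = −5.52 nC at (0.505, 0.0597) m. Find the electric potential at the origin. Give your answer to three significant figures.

Electric potential is a scalar, so the contributions from each charge add algebraically: V = Σ kqᵢ/rᵢ.
Distances from the field point to each charge: r₁ = 0.844 m, r₂ = 1.21 m, r₃ = 0.509 m.
V = k[(-8.48×10⁻⁹)/(0.844) + (1.70×10⁻⁹)/(1.21) + (-5.52×10⁻⁹)/(0.509)] = -175 V.

-175 V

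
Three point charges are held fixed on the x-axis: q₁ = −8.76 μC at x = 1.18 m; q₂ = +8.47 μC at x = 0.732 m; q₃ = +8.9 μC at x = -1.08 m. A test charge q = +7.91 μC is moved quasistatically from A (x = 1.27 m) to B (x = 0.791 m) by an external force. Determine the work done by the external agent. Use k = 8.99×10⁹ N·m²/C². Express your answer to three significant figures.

For quasistatic motion the external work equals the change in potential energy: W_ext = qΔV = q(V_B − V_A).
At A: distances to the source charges are 0.0900 m, 0.538 m, 2.35 m; V_A = Σ kqᵢ/rᵢ = -6.99×10⁵ V.
At B: distances to the source charges are 0.389 m, 0.0590 m, 1.87 m; V_B = Σ kqᵢ/rᵢ = 1.13×10⁶ V.
ΔV = V_B − V_A = 1.83×10⁶ V.
W_ext = qΔV = (7.91×10⁻⁶ C)(1.83×10⁶ V) = 14.5 J.

14.5 J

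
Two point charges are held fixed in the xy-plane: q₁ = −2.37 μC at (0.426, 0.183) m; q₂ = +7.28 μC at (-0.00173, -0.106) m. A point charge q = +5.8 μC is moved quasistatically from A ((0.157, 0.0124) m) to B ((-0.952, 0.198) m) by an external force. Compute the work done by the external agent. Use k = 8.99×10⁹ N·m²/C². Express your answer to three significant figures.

-1.24 J

For quasistatic motion the external work equals the change in potential energy: W_ext = qΔV = q(V_B − V_A).
At A: distances to the source charges are 0.319 m, 0.198 m; V_A = Σ kqᵢ/rᵢ = 2.64×10⁵ V.
At B: distances to the source charges are 1.38 m, 0.998 m; V_B = Σ kqᵢ/rᵢ = 5.01×10⁴ V.
ΔV = V_B − V_A = -2.13×10⁵ V.
W_ext = qΔV = (5.80×10⁻⁶ C)(-2.13×10⁵ V) = -1.24 J.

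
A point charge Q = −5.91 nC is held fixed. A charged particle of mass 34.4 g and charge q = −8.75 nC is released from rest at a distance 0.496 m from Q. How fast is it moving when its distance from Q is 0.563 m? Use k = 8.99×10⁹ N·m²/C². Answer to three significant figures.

2.55×10⁻³ m/s

Only the electrostatic force acts, so mechanical energy is conserved: ½mv² = U₁ − U₂ = kQq(1/r₁ − 1/r₂).
U₁ − U₂ = (8.99×10⁹ N·m²/C²)(-5.91×10⁻⁹ C)(-8.75×10⁻⁹ C)(1/0.496 − 1/0.563) = 1.12×10⁻⁷ J.
v = √(2·1.12×10⁻⁷/0.0344) = 2.55×10⁻³ m/s.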